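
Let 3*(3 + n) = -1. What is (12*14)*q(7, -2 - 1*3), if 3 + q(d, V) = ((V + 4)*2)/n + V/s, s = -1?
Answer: 2184/5 ≈ 436.80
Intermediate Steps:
n = -10/3 (n = -3 + (⅓)*(-1) = -3 - ⅓ = -10/3 ≈ -3.3333)
q(d, V) = -27/5 - 8*V/5 (q(d, V) = -3 + (((V + 4)*2)/(-10/3) + V/(-1)) = -3 + (((4 + V)*2)*(-3/10) + V*(-1)) = -3 + ((8 + 2*V)*(-3/10) - V) = -3 + ((-12/5 - 3*V/5) - V) = -3 + (-12/5 - 8*V/5) = -27/5 - 8*V/5)
(12*14)*q(7, -2 - 1*3) = (12*14)*(-27/5 - 8*(-2 - 1*3)/5) = 168*(-27/5 - 8*(-2 - 3)/5) = 168*(-27/5 - 8/5*(-5)) = 168*(-27/5 + 8) = 168*(13/5) = 2184/5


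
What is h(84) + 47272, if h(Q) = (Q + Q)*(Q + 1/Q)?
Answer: 61386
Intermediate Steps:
h(Q) = 2*Q*(Q + 1/Q) (h(Q) = (2*Q)*(Q + 1/Q) = 2*Q*(Q + 1/Q))
h(84) + 47272 = (2 + 2*84²) + 47272 = (2 + 2*7056) + 47272 = (2 + 14112) + 47272 = 14114 + 47272 = 61386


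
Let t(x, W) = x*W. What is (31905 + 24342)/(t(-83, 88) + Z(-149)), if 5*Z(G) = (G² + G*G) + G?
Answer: 281235/7733 ≈ 36.368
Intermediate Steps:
t(x, W) = W*x
Z(G) = G/5 + 2*G²/5 (Z(G) = ((G² + G*G) + G)/5 = ((G² + G²) + G)/5 = (2*G² + G)/5 = (G + 2*G²)/5 = G/5 + 2*G²/5)
(31905 + 24342)/(t(-83, 88) + Z(-149)) = (31905 + 24342)/(88*(-83) + (⅕)*(-149)*(1 + 2*(-149))) = 56247/(-7304 + (⅕)*(-149)*(1 - 298)) = 56247/(-7304 + (⅕)*(-149)*(-297)) = 56247/(-7304 + 44253/5) = 56247/(7733/5) = 56247*(5/7733) = 281235/7733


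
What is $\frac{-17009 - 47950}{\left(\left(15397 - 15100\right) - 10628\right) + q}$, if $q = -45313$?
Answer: $\frac{21653}{18548} \approx 1.1674$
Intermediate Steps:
$\frac{-17009 - 47950}{\left(\left(15397 - 15100\right) - 10628\right) + q} = \frac{-17009 - 47950}{\left(\left(15397 - 15100\right) - 10628\right) - 45313} = - \frac{64959}{\left(297 - 10628\right) - 45313} = - \frac{64959}{-10331 - 45313} = - \frac{64959}{-55644} = \left(-64959\right) \left(- \frac{1}{55644}\right) = \frac{21653}{18548}$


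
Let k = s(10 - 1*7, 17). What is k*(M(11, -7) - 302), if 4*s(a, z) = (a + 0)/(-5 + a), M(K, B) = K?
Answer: 873/8 ≈ 109.13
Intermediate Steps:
s(a, z) = a/(4*(-5 + a)) (s(a, z) = ((a + 0)/(-5 + a))/4 = (a/(-5 + a))/4 = a/(4*(-5 + a)))
k = -3/8 (k = (10 - 1*7)/(4*(-5 + (10 - 1*7))) = (10 - 7)/(4*(-5 + (10 - 7))) = (¼)*3/(-5 + 3) = (¼)*3/(-2) = (¼)*3*(-½) = -3/8 ≈ -0.37500)
k*(M(11, -7) - 302) = -3*(11 - 302)/8 = -3/8*(-291) = 873/8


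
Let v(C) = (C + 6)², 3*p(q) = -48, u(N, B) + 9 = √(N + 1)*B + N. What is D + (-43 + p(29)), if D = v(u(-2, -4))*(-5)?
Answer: -104 - 200*I ≈ -104.0 - 200.0*I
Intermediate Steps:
u(N, B) = -9 + N + B*√(1 + N) (u(N, B) = -9 + (√(N + 1)*B + N) = -9 + (√(1 + N)*B + N) = -9 + (B*√(1 + N) + N) = -9 + (N + B*√(1 + N)) = -9 + N + B*√(1 + N))
p(q) = -16 (p(q) = (⅓)*(-48) = -16)
v(C) = (6 + C)²
D = -5*(-5 - 4*I)² (D = (6 + (-9 - 2 - 4*√(1 - 2)))²*(-5) = (6 + (-9 - 2 - 4*I))²*(-5) = (6 + (-11 - 4*I))²*(-5) = (-5 - 4*I)²*(-5) = -5*(-5 - 4*I)² ≈ -45.0 - 200.0*I)
D + (-43 + p(29)) = (-45 - 200*I) + (-43 - 16) = (-45 - 200*I) - 59 = -104 - 200*I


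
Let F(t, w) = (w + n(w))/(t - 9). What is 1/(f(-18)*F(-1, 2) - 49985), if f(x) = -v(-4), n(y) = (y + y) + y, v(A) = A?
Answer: -5/249941 ≈ -2.0005e-5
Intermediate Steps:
n(y) = 3*y (n(y) = 2*y + y = 3*y)
F(t, w) = 4*w/(-9 + t) (F(t, w) = (w + 3*w)/(t - 9) = (4*w)/(-9 + t) = 4*w/(-9 + t))
f(x) = 4 (f(x) = -1*(-4) = 4)
1/(f(-18)*F(-1, 2) - 49985) = 1/(4*(4*2/(-9 - 1)) - 49985) = 1/(4*(4*2/(-10)) - 49985) = 1/(4*(4*2*(-⅒)) - 49985) = 1/(4*(-⅘) - 49985) = 1/(-16/5 - 49985) = 1/(-249941/5) = -5/249941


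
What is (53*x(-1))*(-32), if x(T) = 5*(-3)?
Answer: 25440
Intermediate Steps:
x(T) = -15
(53*x(-1))*(-32) = (53*(-15))*(-32) = -795*(-32) = 25440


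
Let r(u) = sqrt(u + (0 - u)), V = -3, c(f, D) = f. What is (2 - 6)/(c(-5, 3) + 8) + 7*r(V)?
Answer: -4/3 ≈ -1.3333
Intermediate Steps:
r(u) = 0 (r(u) = sqrt(u - u) = sqrt(0) = 0)
(2 - 6)/(c(-5, 3) + 8) + 7*r(V) = (2 - 6)/(-5 + 8) + 7*0 = -4/3 + 0 = -4/3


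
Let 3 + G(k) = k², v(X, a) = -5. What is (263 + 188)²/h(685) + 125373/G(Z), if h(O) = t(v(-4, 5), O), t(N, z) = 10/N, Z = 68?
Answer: -939665275/9242 ≈ -1.0167e+5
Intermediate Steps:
h(O) = -2 (h(O) = 10/(-5) = 10*(-⅕) = -2)
G(k) = -3 + k²
(263 + 188)²/h(685) + 125373/G(Z) = (263 + 188)²/(-2) + 125373/(-3 + 68²) = 451²*(-½) + 125373/(-3 + 4624) = 203401*(-½) + 125373/4621 = -203401/2 + 125373*(1/4621) = -203401/2 + 125373/4621 = -939665275/9242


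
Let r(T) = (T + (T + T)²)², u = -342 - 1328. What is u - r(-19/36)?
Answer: -43836505/26244 ≈ -1670.3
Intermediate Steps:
u = -1670
r(T) = (T + 4*T²)² (r(T) = (T + (2*T)²)² = (T + 4*T²)²)
u - r(-19/36) = -1670 - (-19/36)²*(1 + 4*(-19/36))² = -1670 - 361*(1 - 19/9)²/1296 = -1670 - 361*(-10/9)²/1296 = -1670 - 361*100/(1296*81) = -1670 - 1*9025/26244 = -1670 - 9025/26244 = -43836505/26244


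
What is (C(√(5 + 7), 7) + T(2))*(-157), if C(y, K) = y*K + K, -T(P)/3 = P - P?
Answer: -1099 - 2198*√3 ≈ -4906.0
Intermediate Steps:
T(P) = 0 (T(P) = -3*(P - P) = -3*0 = 0)
C(y, K) = K + K*y (C(y, K) = K*y + K = K + K*y)
(C(√(5 + 7), 7) + T(2))*(-157) = (7*(1 + √(5 + 7)) + 0)*(-157) = (7*(1 + √12) + 0)*(-157) = (7*(1 + 2*√3) + 0)*(-157) = ((7 + 14*√3) + 0)*(-157) = (7 + 14*√3)*(-157) = -1099 - 2198*√3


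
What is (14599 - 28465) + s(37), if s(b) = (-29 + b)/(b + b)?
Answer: -513038/37 ≈ -13866.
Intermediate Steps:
s(b) = (-29 + b)/(2*b) (s(b) = (-29 + b)/((2*b)) = (-29 + b)*(1/(2*b)) = (-29 + b)/(2*b))
(14599 - 28465) + s(37) = (14599 - 28465) + (1/2)*(-29 + 37)/37 = -13866 + (1/2)*(1/37)*8 = -13866 + 4/37 = -513038/37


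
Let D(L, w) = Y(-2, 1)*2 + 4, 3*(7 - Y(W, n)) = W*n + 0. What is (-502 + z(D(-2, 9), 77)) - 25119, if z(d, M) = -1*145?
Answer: -25766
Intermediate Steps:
Y(W, n) = 7 - W*n/3 (Y(W, n) = 7 - (W*n + 0)/3 = 7 - W*n/3)
D(L, w) = 58/3 (D(L, w) = (7 - ⅓*(-2)*1)*2 + 4 = (7 + ⅔)*2 + 4 = (23/3)*2 + 4 = 46/3 + 4 = 58/3)
z(d, M) = -145
(-502 + z(D(-2, 9), 77)) - 25119 = (-502 - 145) - 25119 = -647 - 25119 = -25766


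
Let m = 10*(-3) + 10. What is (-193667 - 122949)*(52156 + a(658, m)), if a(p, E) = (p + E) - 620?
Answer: -16519123184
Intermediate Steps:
m = -20 (m = -30 + 10 = -20)
a(p, E) = -620 + E + p (a(p, E) = (E + p) - 620 = -620 + E + p)
(-193667 - 122949)*(52156 + a(658, m)) = (-193667 - 122949)*(52156 + (-620 - 20 + 658)) = -316616*(52156 + 18) = -316616*52174 = -16519123184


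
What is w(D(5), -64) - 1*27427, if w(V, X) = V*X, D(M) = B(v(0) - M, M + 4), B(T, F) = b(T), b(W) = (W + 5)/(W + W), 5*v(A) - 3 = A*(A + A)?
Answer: -301649/11 ≈ -27423.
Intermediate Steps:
v(A) = ⅗ + 2*A²/5 (v(A) = ⅗ + (A*(A + A))/5 = ⅗ + (A*(2*A))/5 = ⅗ + (2*A²)/5 = ⅗ + 2*A²/5)
b(W) = (5 + W)/(2*W) (b(W) = (5 + W)/((2*W)) = (5 + W)*(1/(2*W)) = (5 + W)/(2*W))
B(T, F) = (5 + T)/(2*T)
D(M) = (28/5 - M)/(2*(⅗ - M)) (D(M) = (5 + ((⅗ + (⅖)*0²) - M))/(2*((⅗ + (⅖)*0²) - M)) = (5 + ((⅗ + (⅖)*0) - M))/(2*((⅗ + (⅖)*0) - M)) = (5 + ((⅗ + 0) - M))/(2*((⅗ + 0) - M)) = (5 + (⅗ - M))/(2*(⅗ - M)) = (28/5 - M)/(2*(⅗ - M)))
w(D(5), -64) - 1*27427 = ((-28 + 5*5)/(2*(-3 + 5*5)))*(-64) - 1*27427 = ((-28 + 25)/(2*(-3 + 25)))*(-64) - 27427 = ((½)*(-3)/22)*(-64) - 27427 = ((½)*(1/22)*(-3))*(-64) - 27427 = -3/44*(-64) - 27427 = 48/11 - 27427 = -301649/11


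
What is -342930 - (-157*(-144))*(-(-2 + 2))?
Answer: -342930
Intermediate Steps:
-342930 - (-157*(-144))*(-(-2 + 2)) = -342930 - 22608*(-1*0) = -342930 - 22608*0 = -342930 - 1*0 = -342930 + 0 = -342930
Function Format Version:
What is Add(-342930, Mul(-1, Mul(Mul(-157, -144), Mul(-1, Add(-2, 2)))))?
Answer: -342930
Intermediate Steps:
Add(-342930, Mul(-1, Mul(Mul(-157, -144), Mul(-1, Add(-2, 2))))) = Add(-342930, Mul(-1, Mul(22608, Mul(-1, 0)))) = Add(-342930, Mul(-1, Mul(22608, 0))) = Add(-342930, Mul(-1, 0)) = Add(-342930, 0) = -342930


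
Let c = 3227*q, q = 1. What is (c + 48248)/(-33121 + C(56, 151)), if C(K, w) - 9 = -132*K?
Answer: -51475/40504 ≈ -1.2709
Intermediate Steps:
C(K, w) = 9 - 132*K
c = 3227 (c = 3227*1 = 3227)
(c + 48248)/(-33121 + C(56, 151)) = (3227 + 48248)/(-33121 + (9 - 132*56)) = 51475/(-33121 + (9 - 7392)) = 51475/(-33121 - 7383) = 51475/(-40504) = 51475*(-1/40504) = -51475/40504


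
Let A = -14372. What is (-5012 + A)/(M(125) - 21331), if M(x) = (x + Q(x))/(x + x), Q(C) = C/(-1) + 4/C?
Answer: 302875000/333296873 ≈ 0.90872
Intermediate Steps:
Q(C) = -C + 4/C (Q(C) = C*(-1) + 4/C = -C + 4/C)
M(x) = 2/x² (M(x) = (x + (-x + 4/x))/(x + x) = (4/x)/((2*x)) = (4/x)*(1/(2*x)) = 2/x²)
(-5012 + A)/(M(125) - 21331) = (-5012 - 14372)/(2/125² - 21331) = -19384/(2*(1/15625) - 21331) = -19384/(2/15625 - 21331) = -19384/(-333296873/15625) = -19384*(-15625/333296873) = 302875000/333296873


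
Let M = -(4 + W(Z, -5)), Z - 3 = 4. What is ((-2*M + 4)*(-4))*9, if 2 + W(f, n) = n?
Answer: 72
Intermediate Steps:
Z = 7 (Z = 3 + 4 = 7)
W(f, n) = -2 + n
M = 3 (M = -(4 + (-2 - 5)) = -(4 - 7) = -1*(-3) = 3)
((-2*M + 4)*(-4))*9 = ((-2*3 + 4)*(-4))*9 = ((-6 + 4)*(-4))*9 = -2*(-4)*9 = 8*9 = 72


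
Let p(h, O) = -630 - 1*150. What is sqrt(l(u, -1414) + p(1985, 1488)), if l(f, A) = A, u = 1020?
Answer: I*sqrt(2194) ≈ 46.84*I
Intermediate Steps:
p(h, O) = -780 (p(h, O) = -630 - 150 = -780)
sqrt(l(u, -1414) + p(1985, 1488)) = sqrt(-1414 - 780) = sqrt(-2194) = I*sqrt(2194)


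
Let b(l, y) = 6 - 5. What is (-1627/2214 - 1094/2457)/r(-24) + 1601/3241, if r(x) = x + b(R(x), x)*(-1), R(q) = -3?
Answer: 84138983/155470770 ≈ 0.54119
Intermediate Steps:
b(l, y) = 1
r(x) = -1 + x (r(x) = x + 1*(-1) = x - 1 = -1 + x)
(-1627/2214 - 1094/2457)/r(-24) + 1601/3241 = (-1627/2214 - 1094/2457)/(-1 - 24) + 1601/3241 = (-1627*1/2214 - 1094*1/2457)/(-25) + 1601*(1/3241) = (-1627/2214 - 1094/2457)*(-1/25) + 1601/3241 = -79255/67158*(-1/25) + 1601/3241 = 15851/335790 + 1601/3241 = 84138983/155470770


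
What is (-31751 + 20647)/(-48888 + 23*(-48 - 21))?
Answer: 11104/50475 ≈ 0.21999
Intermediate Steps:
(-31751 + 20647)/(-48888 + 23*(-48 - 21)) = -11104/(-48888 + 23*(-69)) = -11104/(-48888 - 1587) = -11104/(-50475) = -11104*(-1/50475) = 11104/50475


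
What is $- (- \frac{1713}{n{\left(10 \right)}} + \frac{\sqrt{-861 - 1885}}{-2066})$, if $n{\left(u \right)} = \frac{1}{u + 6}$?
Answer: $27408 + \frac{i \sqrt{2746}}{2066} \approx 27408.0 + 0.025364 i$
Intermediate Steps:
$n{\left(u \right)} = \frac{1}{6 + u}$
$- (- \frac{1713}{n{\left(10 \right)}} + \frac{\sqrt{-861 - 1885}}{-2066}) = - (- \frac{1713}{\frac{1}{6 + 10}} + \frac{\sqrt{-861 - 1885}}{-2066}) = - (- \frac{1713}{\frac{1}{16}} + \sqrt{-2746} \left(- \frac{1}{2066}\right)) = - (- 1713 \frac{1}{\frac{1}{16}} + i \sqrt{2746} \left(- \frac{1}{2066}\right)) = - (\left(-1713\right) 16 - \frac{i \sqrt{2746}}{2066}) = - (-27408 - \frac{i \sqrt{2746}}{2066}) = 27408 + \frac{i \sqrt{2746}}{2066}$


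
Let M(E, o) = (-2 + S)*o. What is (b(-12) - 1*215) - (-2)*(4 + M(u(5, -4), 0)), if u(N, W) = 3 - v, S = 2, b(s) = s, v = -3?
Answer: -219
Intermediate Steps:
u(N, W) = 6 (u(N, W) = 3 - 1*(-3) = 3 + 3 = 6)
M(E, o) = 0 (M(E, o) = (-2 + 2)*o = 0*o = 0)
(b(-12) - 1*215) - (-2)*(4 + M(u(5, -4), 0)) = (-12 - 1*215) - (-2)*(4 + 0) = (-12 - 215) - (-2)*4 = -227 - 1*(-8) = -227 + 8 = -219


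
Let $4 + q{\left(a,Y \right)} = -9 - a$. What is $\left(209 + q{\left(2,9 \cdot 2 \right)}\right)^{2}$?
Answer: $37636$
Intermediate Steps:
$q{\left(a,Y \right)} = -13 - a$ ($q{\left(a,Y \right)} = -4 - \left(9 + a\right) = -13 - a$)
$\left(209 + q{\left(2,9 \cdot 2 \right)}\right)^{2} = \left(209 - 15\right)^{2} = 194^{2} = 37636$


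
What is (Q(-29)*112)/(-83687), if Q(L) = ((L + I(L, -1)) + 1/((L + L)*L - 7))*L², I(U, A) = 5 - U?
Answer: -788952192/140175725 ≈ -5.6283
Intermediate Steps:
Q(L) = L²*(5 + 1/(-7 + 2*L²)) (Q(L) = ((L + (5 - L)) + 1/((L + L)*L - 7))*L² = (5 + 1/((2*L)*L - 7))*L² = (5 + 1/(2*L² - 7))*L² = (5 + 1/(-7 + 2*L²))*L² = L²*(5 + 1/(-7 + 2*L²)))
(Q(-29)*112)/(-83687) = (((-29)²*(-34 + 10*(-29)²)/(-7 + 2*(-29)²))*112)/(-83687) = ((841*(-34 + 10*841)/(-7 + 2*841))*112)*(-1/83687) = ((841*(-34 + 8410)/(-7 + 1682))*112)*(-1/83687) = ((841*8376/1675)*112)*(-1/83687) = ((841*(1/1675)*8376)*112)*(-1/83687) = ((7044216/1675)*112)*(-1/83687) = (788952192/1675)*(-1/83687) = -788952192/140175725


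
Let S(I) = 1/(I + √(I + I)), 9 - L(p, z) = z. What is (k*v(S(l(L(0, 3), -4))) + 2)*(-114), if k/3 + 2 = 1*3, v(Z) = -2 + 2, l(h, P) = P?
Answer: -228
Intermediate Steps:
L(p, z) = 9 - z
S(I) = 1/(I + √2*√I) (S(I) = 1/(I + √(2*I)) = 1/(I + √2*√I))
v(Z) = 0
k = 3 (k = -6 + 3*(1*3) = -6 + 3*3 = -6 + 9 = 3)
(k*v(S(l(L(0, 3), -4))) + 2)*(-114) = (3*0 + 2)*(-114) = (0 + 2)*(-114) = 2*(-114) = -228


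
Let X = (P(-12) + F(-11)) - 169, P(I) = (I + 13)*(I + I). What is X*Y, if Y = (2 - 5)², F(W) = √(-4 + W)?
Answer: -1737 + 9*I*√15 ≈ -1737.0 + 34.857*I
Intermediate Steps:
P(I) = 2*I*(13 + I) (P(I) = (13 + I)*(2*I) = 2*I*(13 + I))
X = -193 + I*√15 (X = (2*(-12)*(13 - 12) + √(-4 - 11)) - 169 = (2*(-12)*1 + √(-15)) - 169 = (-24 + I*√15) - 169 = -193 + I*√15 ≈ -193.0 + 3.873*I)
Y = 9 (Y = (-3)² = 9)
X*Y = (-193 + I*√15)*9 = -1737 + 9*I*√15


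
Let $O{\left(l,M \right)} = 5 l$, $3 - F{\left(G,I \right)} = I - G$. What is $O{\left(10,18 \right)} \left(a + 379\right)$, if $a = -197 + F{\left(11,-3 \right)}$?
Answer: $9950$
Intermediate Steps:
$F{\left(G,I \right)} = 3 + G - I$ ($F{\left(G,I \right)} = 3 - \left(I - G\right) = 3 + \left(G - I\right) = 3 + G - I$)
$a = -180$ ($a = -197 + \left(3 + 11 - -3\right) = -197 + \left(3 + 11 + 3\right) = -197 + 17 = -180$)
$O{\left(10,18 \right)} \left(a + 379\right) = 5 \cdot 10 \left(-180 + 379\right) = 50 \cdot 199 = 9950$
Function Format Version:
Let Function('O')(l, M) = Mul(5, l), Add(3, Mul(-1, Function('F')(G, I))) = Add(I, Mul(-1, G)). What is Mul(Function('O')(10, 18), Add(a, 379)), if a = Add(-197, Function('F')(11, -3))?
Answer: 9950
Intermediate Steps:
Function('F')(G, I) = Add(3, G, Mul(-1, I)) (Function('F')(G, I) = Add(3, Mul(-1, Add(I, Mul(-1, G)))) = Add(3, Add(G, Mul(-1, I))) = Add(3, G, Mul(-1, I)))
a = -180 (a = Add(-197, Add(3, 11, Mul(-1, -3))) = Add(-197, Add(3, 11, 3)) = Add(-197, 17) = -180)
Mul(Function('O')(10, 18), Add(a, 379)) = Mul(Mul(5, 10), Add(-180, 379)) = Mul(50, 199) = 9950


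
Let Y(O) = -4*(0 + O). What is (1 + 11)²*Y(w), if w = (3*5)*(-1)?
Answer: 8640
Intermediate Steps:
w = -15 (w = 15*(-1) = -15)
Y(O) = -4*O
(1 + 11)²*Y(w) = (1 + 11)²*(-4*(-15)) = 12²*60 = 144*60 = 8640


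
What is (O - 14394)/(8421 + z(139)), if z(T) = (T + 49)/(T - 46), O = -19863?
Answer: -3185901/783341 ≈ -4.0671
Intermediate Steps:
z(T) = (49 + T)/(-46 + T)
(O - 14394)/(8421 + z(139)) = (-19863 - 14394)/(8421 + (49 + 139)/(-46 + 139)) = -34257/(8421 + 188/93) = -34257/783341/93 = -34257*93/783341 = -3185901/783341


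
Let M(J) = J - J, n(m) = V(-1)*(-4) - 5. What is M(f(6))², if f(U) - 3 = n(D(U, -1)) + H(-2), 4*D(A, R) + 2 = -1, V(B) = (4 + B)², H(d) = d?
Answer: 0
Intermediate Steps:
D(A, R) = -¾ (D(A, R) = -½ + (¼)*(-1) = -½ - ¼ = -¾)
n(m) = -41 (n(m) = (4 - 1)²*(-4) - 5 = 3²*(-4) - 5 = 9*(-4) - 5 = -36 - 5 = -41)
f(U) = -40 (f(U) = 3 + (-41 - 2) = 3 - 43 = -40)
M(J) = 0
M(f(6))² = 0² = 0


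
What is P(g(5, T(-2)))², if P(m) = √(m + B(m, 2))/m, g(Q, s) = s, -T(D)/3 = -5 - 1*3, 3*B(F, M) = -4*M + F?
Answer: 11/216 ≈ 0.050926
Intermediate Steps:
B(F, M) = -4*M/3 + F/3 (B(F, M) = (-4*M + F)/3 = (F - 4*M)/3 = -4*M/3 + F/3)
T(D) = 24 (T(D) = -3*(-5 - 1*3) = -3*(-5 - 3) = -3*(-8) = 24)
P(m) = √(-8/3 + 4*m/3)/m (P(m) = √(m + (-4/3*2 + m/3))/m = √(m + (-8/3 + m/3))/m = √(-8/3 + 4*m/3)/m)
P(g(5, T(-2)))² = ((⅔)*√(-6 + 3*24)/24)² = ((⅔)*(1/24)*√(-6 + 72))² = ((⅔)*(1/24)*√66)² = (√66/36)² = 11/216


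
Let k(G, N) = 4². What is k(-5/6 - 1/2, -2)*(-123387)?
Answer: -1974192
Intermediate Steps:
k(G, N) = 16
k(-5/6 - 1/2, -2)*(-123387) = 16*(-123387) = -1974192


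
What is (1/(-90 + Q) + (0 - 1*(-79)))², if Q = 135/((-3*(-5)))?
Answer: 40934404/6561 ≈ 6239.0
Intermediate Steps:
Q = 9 (Q = 135/15 = 135*(1/15) = 9)
(1/(-90 + Q) + (0 - 1*(-79)))² = (1/(-90 + 9) + (0 - 1*(-79)))² = (1/(-81) + (0 + 79))² = (-1/81 + 79)² = (6398/81)² = 40934404/6561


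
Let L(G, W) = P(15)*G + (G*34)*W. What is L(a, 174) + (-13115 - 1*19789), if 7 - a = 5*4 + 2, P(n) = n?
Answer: -121869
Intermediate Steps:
a = -15 (a = 7 - (5*4 + 2) = 7 - (20 + 2) = 7 - 1*22 = 7 - 22 = -15)
L(G, W) = 15*G + 34*G*W (L(G, W) = 15*G + (G*34)*W = 15*G + (34*G)*W = 15*G + 34*G*W)
L(a, 174) + (-13115 - 1*19789) = -15*(15 + 34*174) + (-13115 - 1*19789) = -15*(15 + 5916) + (-13115 - 19789) = -15*5931 - 32904 = -88965 - 32904 = -121869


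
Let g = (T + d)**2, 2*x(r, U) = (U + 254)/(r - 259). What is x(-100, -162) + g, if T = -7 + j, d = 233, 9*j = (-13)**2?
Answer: 1742298305/29079 ≈ 59916.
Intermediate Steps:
j = 169/9 (j = (1/9)*(-13)**2 = (1/9)*169 = 169/9 ≈ 18.778)
x(r, U) = (254 + U)/(2*(-259 + r)) (x(r, U) = ((U + 254)/(r - 259))/2 = ((254 + U)/(-259 + r))/2 = (254 + U)/(2*(-259 + r)))
T = 106/9 (T = -7 + 169/9 = 106/9 ≈ 11.778)
g = 4853209/81 (g = (106/9 + 233)**2 = (2203/9)**2 = 4853209/81 ≈ 59916.)
x(-100, -162) + g = (254 - 162)/(2*(-259 - 100)) + 4853209/81 = (1/2)*92/(-359) + 4853209/81 = (1/2)*(-1/359)*92 + 4853209/81 = -46/359 + 4853209/81 = 1742298305/29079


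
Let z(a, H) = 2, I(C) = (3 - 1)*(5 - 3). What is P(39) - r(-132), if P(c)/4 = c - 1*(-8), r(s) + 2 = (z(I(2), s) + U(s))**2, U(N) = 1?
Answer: 181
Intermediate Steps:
I(C) = 4 (I(C) = 2*2 = 4)
r(s) = 7 (r(s) = -2 + (2 + 1)**2 = -2 + 3**2 = -2 + 9 = 7)
P(c) = 32 + 4*c (P(c) = 4*(c - 1*(-8)) = 4*(c + 8) = 4*(8 + c) = 32 + 4*c)
P(39) - r(-132) = (32 + 4*39) - 1*7 = (32 + 156) - 7 = 188 - 7 = 181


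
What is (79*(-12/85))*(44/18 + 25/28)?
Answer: -66439/1785 ≈ -37.221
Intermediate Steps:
(79*(-12/85))*(44/18 + 25/28) = (79*(-12*1/85))*(44*(1/18) + 25*(1/28)) = (79*(-12/85))*(22/9 + 25/28) = -948/85*841/252 = -66439/1785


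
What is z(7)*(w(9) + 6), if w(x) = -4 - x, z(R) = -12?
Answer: 84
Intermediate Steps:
z(7)*(w(9) + 6) = -12*((-4 - 1*9) + 6) = -12*((-4 - 9) + 6) = -12*(-13 + 6) = -12*(-7) = 84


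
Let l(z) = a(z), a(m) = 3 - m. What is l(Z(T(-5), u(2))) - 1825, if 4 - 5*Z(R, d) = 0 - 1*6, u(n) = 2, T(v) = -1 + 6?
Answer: -1824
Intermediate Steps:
T(v) = 5
Z(R, d) = 2 (Z(R, d) = ⅘ - (0 - 1*6)/5 = ⅘ - (0 - 6)/5 = ⅘ - ⅕*(-6) = ⅘ + 6/5 = 2)
l(z) = 3 - z
l(Z(T(-5), u(2))) - 1825 = (3 - 1*2) - 1825 = (3 - 2) - 1825 = 1 - 1825 = -1824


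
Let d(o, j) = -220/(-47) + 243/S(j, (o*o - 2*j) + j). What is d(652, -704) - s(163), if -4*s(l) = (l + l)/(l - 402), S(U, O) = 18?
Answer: 200395/11233 ≈ 17.840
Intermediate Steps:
d(o, j) = 1709/94 (d(o, j) = -220/(-47) + 243/18 = -220*(-1/47) + 243*(1/18) = 220/47 + 27/2 = 1709/94)
s(l) = -l/(2*(-402 + l)) (s(l) = -(l + l)/(4*(l - 402)) = -2*l/(4*(-402 + l)) = -l/(2*(-402 + l)))
d(652, -704) - s(163) = 1709/94 - (-1)*163/(-804 + 2*163) = 1709/94 - (-1)*163/(-804 + 326) = 1709/94 - (-1)*163/(-478) = 1709/94 - (-1)*163*(-1)/478 = 1709/94 - 1*163/478 = 1709/94 - 163/478 = 200395/11233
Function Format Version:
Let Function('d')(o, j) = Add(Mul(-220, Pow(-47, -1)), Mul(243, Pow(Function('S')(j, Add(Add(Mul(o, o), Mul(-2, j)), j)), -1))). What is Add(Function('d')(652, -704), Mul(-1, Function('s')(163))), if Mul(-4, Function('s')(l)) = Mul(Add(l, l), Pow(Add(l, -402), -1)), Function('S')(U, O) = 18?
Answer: Rational(200395, 11233) ≈ 17.840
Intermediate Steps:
Function('d')(o, j) = Rational(1709, 94) (Function('d')(o, j) = Add(Mul(-220, Pow(-47, -1)), Mul(243, Pow(18, -1))) = Add(Mul(-220, Rational(-1, 47)), Mul(243, Rational(1, 18))) = Add(Rational(220, 47), Rational(27, 2)) = Rational(1709, 94))
Function('s')(l) = Mul(Rational(-1, 2), l, Pow(Add(-402, l), -1)) (Function('s')(l) = Mul(Rational(-1, 4), Mul(Add(l, l), Pow(Add(l, -402), -1))) = Mul(Rational(-1, 4), Mul(Mul(2, l), Pow(Add(-402, l), -1))) = Mul(Rational(-1, 4), Mul(2, l, Pow(Add(-402, l), -1))) = Mul(Rational(-1, 2), l, Pow(Add(-402, l), -1)))
Add(Function('d')(652, -704), Mul(-1, Function('s')(163))) = Add(Rational(1709, 94), Mul(-1, Mul(-1, 163, Pow(Add(-804, Mul(2, 163)), -1)))) = Add(Rational(1709, 94), Mul(-1, Mul(-1, 163, Pow(Add(-804, 326), -1)))) = Add(Rational(1709, 94), Mul(-1, Mul(-1, 163, Pow(-478, -1)))) = Add(Rational(1709, 94), Mul(-1, Mul(-1, 163, Rational(-1, 478)))) = Add(Rational(1709, 94), Mul(-1, Rational(163, 478))) = Add(Rational(1709, 94), Rational(-163, 478)) = Rational(200395, 11233)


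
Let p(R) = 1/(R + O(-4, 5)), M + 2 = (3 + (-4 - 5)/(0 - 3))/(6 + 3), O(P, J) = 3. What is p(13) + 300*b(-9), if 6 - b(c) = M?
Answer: 35201/16 ≈ 2200.1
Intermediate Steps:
M = -4/3 (M = -2 + (3 + (-4 - 5)/(0 - 3))/(6 + 3) = -2 + (3 - 9/(-3))/9 = -2 + (3 - 9*(-⅓))*(⅑) = -2 + (3 + 3)*(⅑) = -2 + 6*(⅑) = -2 + ⅔ = -4/3 ≈ -1.3333)
p(R) = 1/(3 + R) (p(R) = 1/(R + 3) = 1/(3 + R))
b(c) = 22/3 (b(c) = 6 - 1*(-4/3) = 6 + 4/3 = 22/3)
p(13) + 300*b(-9) = 1/(3 + 13) + 300*(22/3) = 1/16 + 2200 = 35201/16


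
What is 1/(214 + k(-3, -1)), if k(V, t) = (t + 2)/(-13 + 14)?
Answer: 1/215 ≈ 0.0046512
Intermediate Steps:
k(V, t) = 2 + t (k(V, t) = (2 + t)/1 = (2 + t)*1 = 2 + t)
1/(214 + k(-3, -1)) = 1/(214 + (2 - 1)) = 1/(214 + 1) = 1/215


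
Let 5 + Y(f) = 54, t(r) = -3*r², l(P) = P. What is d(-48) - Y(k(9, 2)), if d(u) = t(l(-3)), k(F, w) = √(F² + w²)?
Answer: -76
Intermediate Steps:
d(u) = -27 (d(u) = -3*(-3)² = -3*9 = -27)
Y(f) = 49 (Y(f) = -5 + 54 = 49)
d(-48) - Y(k(9, 2)) = -27 - 1*49 = -27 - 49 = -76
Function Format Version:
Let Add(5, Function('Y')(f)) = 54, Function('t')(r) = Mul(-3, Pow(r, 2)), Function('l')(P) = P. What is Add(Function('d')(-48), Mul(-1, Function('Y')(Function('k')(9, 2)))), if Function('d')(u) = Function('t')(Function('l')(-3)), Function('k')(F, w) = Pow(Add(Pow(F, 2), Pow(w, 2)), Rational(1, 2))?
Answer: -76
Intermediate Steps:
Function('d')(u) = -27 (Function('d')(u) = Mul(-3, Pow(-3, 2)) = Mul(-3, 9) = -27)
Function('Y')(f) = 49 (Function('Y')(f) = Add(-5, 54) = 49)
Add(Function('d')(-48), Mul(-1, Function('Y')(Function('k')(9, 2)))) = Add(-27, Mul(-1, 49)) = Add(-27, -49) = -76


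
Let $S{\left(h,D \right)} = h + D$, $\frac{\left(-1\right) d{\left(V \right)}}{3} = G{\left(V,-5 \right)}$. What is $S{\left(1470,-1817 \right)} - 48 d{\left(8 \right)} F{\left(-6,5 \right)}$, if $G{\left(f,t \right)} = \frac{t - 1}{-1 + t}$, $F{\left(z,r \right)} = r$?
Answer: $373$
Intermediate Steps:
$G{\left(f,t \right)} = 1$ ($G{\left(f,t \right)} = \frac{-1 + t}{-1 + t} = 1$)
$d{\left(V \right)} = -3$ ($d{\left(V \right)} = \left(-3\right) 1 = -3$)
$S{\left(h,D \right)} = D + h$
$S{\left(1470,-1817 \right)} - 48 d{\left(8 \right)} F{\left(-6,5 \right)} = \left(-1817 + 1470\right) - 48 \left(-3\right) 5 = -347 - \left(-144\right) 5 = -347 - -720 = -347 + 720 = 373$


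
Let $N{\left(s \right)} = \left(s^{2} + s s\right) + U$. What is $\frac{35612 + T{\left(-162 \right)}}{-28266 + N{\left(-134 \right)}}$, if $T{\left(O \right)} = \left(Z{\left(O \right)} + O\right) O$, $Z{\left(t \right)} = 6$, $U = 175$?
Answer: $\frac{60884}{7821} \approx 7.7847$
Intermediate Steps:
$N{\left(s \right)} = 175 + 2 s^{2}$ ($N{\left(s \right)} = \left(s^{2} + s s\right) + 175 = \left(s^{2} + s^{2}\right) + 175 = 2 s^{2} + 175 = 175 + 2 s^{2}$)
$T{\left(O \right)} = O \left(6 + O\right)$ ($T{\left(O \right)} = \left(6 + O\right) O = O \left(6 + O\right)$)
$\frac{35612 + T{\left(-162 \right)}}{-28266 + N{\left(-134 \right)}} = \frac{35612 - 162 \left(6 - 162\right)}{-28266 + \left(175 + 2 \left(-134\right)^{2}\right)} = \frac{35612 - -25272}{-28266 + \left(175 + 2 \cdot 17956\right)} = \frac{35612 + 25272}{-28266 + \left(175 + 35912\right)} = \frac{60884}{-28266 + 36087} = \frac{60884}{7821}$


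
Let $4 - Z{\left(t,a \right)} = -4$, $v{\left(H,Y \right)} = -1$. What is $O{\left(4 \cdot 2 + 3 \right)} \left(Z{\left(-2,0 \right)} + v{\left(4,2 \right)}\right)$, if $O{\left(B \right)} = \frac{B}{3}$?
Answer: $\frac{77}{3} \approx 25.667$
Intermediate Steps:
$O{\left(B \right)} = \frac{B}{3}$ ($O{\left(B \right)} = B \frac{1}{3} = \frac{B}{3}$)
$Z{\left(t,a \right)} = 8$ ($Z{\left(t,a \right)} = 4 - -4 = 4 + 4 = 8$)
$O{\left(4 \cdot 2 + 3 \right)} \left(Z{\left(-2,0 \right)} + v{\left(4,2 \right)}\right) = \frac{4 \cdot 2 + 3}{3} \left(8 - 1\right) = \frac{8 + 3}{3} \cdot 7 = \frac{1}{3} \cdot 11 \cdot 7 = \frac{11}{3} \cdot 7 = \frac{77}{3}$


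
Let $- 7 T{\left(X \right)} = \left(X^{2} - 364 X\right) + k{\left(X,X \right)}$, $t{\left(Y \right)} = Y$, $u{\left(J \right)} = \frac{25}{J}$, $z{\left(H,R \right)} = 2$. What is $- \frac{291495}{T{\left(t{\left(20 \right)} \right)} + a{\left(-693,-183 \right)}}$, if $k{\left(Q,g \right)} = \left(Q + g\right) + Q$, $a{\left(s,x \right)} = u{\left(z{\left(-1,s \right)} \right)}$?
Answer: $- \frac{272062}{921} \approx -295.4$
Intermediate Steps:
$a{\left(s,x \right)} = \frac{25}{2}$
$k{\left(Q,g \right)} = g + 2 Q$
$T{\left(X \right)} = - \frac{X^{2}}{7} + \frac{361 X}{7}$ ($T{\left(X \right)} = - \frac{\left(X^{2} - 364 X\right) + \left(X + 2 X\right)}{7} = - \frac{\left(X^{2} - 364 X\right) + 3 X}{7} = - \frac{X^{2} - 361 X}{7} = - \frac{X^{2}}{7} + \frac{361 X}{7}$)
$- \frac{291495}{T{\left(t{\left(20 \right)} \right)} + a{\left(-693,-183 \right)}} = - \frac{291495}{\frac{1}{7} \cdot 20 \left(361 - 20\right) + \frac{25}{2}} = - \frac{291495}{\frac{1}{7} \cdot 20 \cdot 341 + \frac{25}{2}} = - \frac{291495}{\frac{6820}{7} + \frac{25}{2}} = - \frac{291495}{\frac{13815}{14}} = \left(-291495\right) \frac{14}{13815} = - \frac{272062}{921}$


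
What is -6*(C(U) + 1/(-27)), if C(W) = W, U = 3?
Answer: -160/9 ≈ -17.778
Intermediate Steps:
-6*(C(U) + 1/(-27)) = -6*(3 + 1/(-27)) = -6*(3 - 1/27) = -6*80/27 = -160/9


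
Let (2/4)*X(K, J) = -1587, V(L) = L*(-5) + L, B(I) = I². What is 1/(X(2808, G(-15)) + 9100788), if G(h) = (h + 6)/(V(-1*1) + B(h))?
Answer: 1/9097614 ≈ 1.0992e-7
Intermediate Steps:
V(L) = -4*L (V(L) = -5*L + L = -4*L)
G(h) = (6 + h)/(4 + h²) (G(h) = (h + 6)/(-(-4) + h²) = (6 + h)/(-4*(-1) + h²) = (6 + h)/(4 + h²))
X(K, J) = -3174 (X(K, J) = 2*(-1587) = -3174)
1/(X(2808, G(-15)) + 9100788) = 1/(-3174 + 9100788) = 1/9097614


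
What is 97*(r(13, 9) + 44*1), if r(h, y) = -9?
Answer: 3395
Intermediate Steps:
97*(r(13, 9) + 44*1) = 97*(-9 + 44*1) = 97*(-9 + 44) = 97*35 = 3395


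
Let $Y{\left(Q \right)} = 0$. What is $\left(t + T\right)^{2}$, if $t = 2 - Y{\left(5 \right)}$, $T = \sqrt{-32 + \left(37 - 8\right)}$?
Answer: $\left(2 + i \sqrt{3}\right)^{2} \approx 1.0 + 6.9282 i$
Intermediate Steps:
$T = i \sqrt{3}$ ($T = \sqrt{-32 + 29} = \sqrt{-3} = i \sqrt{3} \approx 1.732 i$)
$t = 2$ ($t = 2 - 0 = 2 + 0 = 2$)
$\left(t + T\right)^{2} = \left(2 + i \sqrt{3}\right)^{2}$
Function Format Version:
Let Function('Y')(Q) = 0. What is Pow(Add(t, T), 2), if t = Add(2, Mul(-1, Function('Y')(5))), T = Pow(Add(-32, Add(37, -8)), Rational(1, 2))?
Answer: Pow(Add(2, Mul(I, Pow(3, Rational(1, 2)))), 2) ≈ Add(1.0000, Mul(6.9282, I))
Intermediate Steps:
T = Mul(I, Pow(3, Rational(1, 2))) (T = Pow(Add(-32, 29), Rational(1, 2)) = Pow(-3, Rational(1, 2)) = Mul(I, Pow(3, Rational(1, 2))) ≈ Mul(1.7320, I))
t = 2 (t = Add(2, Mul(-1, 0)) = Add(2, 0) = 2)
Pow(Add(t, T), 2) = Pow(Add(2, Mul(I, Pow(3, Rational(1, 2)))), 2)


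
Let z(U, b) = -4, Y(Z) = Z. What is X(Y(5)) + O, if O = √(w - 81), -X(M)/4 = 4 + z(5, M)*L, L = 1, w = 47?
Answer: I*√34 ≈ 5.8309*I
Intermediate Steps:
X(M) = 0 (X(M) = -4*(4 - 4*1) = -4*(4 - 4) = -4*0 = 0)
O = I*√34 (O = √(47 - 81) = √(-34) = I*√34 ≈ 5.8309*I)
X(Y(5)) + O = 0 + I*√34 = I*√34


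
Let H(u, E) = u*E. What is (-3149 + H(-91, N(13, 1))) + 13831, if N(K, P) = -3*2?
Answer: 11228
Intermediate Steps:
N(K, P) = -6
H(u, E) = E*u
(-3149 + H(-91, N(13, 1))) + 13831 = (-3149 - 6*(-91)) + 13831 = (-3149 + 546) + 13831 = -2603 + 13831 = 11228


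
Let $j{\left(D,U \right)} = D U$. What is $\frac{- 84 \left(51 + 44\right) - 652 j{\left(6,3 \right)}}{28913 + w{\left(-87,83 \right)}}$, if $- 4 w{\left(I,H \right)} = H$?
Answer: $- \frac{26288}{38523} \approx -0.6824$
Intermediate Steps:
$w{\left(I,H \right)} = - \frac{H}{4}$
$\frac{- 84 \left(51 + 44\right) - 652 j{\left(6,3 \right)}}{28913 + w{\left(-87,83 \right)}} = \frac{- 84 \left(51 + 44\right) - 652 \cdot 6 \cdot 3}{28913 - \frac{83}{4}} = \frac{\left(-84\right) 95 - 11736}{28913 - \frac{83}{4}} = \frac{-7980 - 11736}{\frac{115569}{4}} = \left(-19716\right) \frac{4}{115569} = - \frac{26288}{38523}$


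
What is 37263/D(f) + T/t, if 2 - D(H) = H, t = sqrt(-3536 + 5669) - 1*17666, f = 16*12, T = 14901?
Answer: -11679254919789/59296230370 - 44703*sqrt(237)/312085423 ≈ -196.97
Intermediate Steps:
f = 192
t = -17666 + 3*sqrt(237) (t = sqrt(2133) - 17666 = 3*sqrt(237) - 17666 = -17666 + 3*sqrt(237) ≈ -17620.)
D(H) = 2 - H
37263/D(f) + T/t = 37263/(2 - 1*192) + 14901/(-17666 + 3*sqrt(237)) = 37263/(2 - 192) + 14901/(-17666 + 3*sqrt(237)) = 37263/(-190) + 14901/(-17666 + 3*sqrt(237)) = 37263*(-1/190) + 14901/(-17666 + 3*sqrt(237)) = -37263/190 + 14901/(-17666 + 3*sqrt(237))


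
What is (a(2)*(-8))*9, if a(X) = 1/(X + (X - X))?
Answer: -36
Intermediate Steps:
a(X) = 1/X (a(X) = 1/(X + 0) = 1/X)
(a(2)*(-8))*9 = (-8/2)*9 = ((½)*(-8))*9 = -4*9 = -36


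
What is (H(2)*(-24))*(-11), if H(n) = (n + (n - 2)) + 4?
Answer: 1584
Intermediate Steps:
H(n) = 2 + 2*n (H(n) = (n + (-2 + n)) + 4 = (-2 + 2*n) + 4 = 2 + 2*n)
(H(2)*(-24))*(-11) = ((2 + 2*2)*(-24))*(-11) = ((2 + 4)*(-24))*(-11) = (6*(-24))*(-11) = -144*(-11) = 1584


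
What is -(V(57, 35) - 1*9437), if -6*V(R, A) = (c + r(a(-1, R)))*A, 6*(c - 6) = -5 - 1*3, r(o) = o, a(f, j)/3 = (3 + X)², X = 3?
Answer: 90848/9 ≈ 10094.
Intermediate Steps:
a(f, j) = 108 (a(f, j) = 3*(3 + 3)² = 3*6² = 3*36 = 108)
c = 14/3 (c = 6 + (-5 - 1*3)/6 = 6 + (-5 - 3)/6 = 6 + (⅙)*(-8) = 6 - 4/3 = 14/3 ≈ 4.6667)
V(R, A) = -169*A/9 (V(R, A) = -(14/3 + 108)*A/6 = -169*A/9)
-(V(57, 35) - 1*9437) = -(-169/9*35 - 1*9437) = -(-5915/9 - 9437) = -1*(-90848/9) = 90848/9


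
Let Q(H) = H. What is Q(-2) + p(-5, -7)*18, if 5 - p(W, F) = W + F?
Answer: 304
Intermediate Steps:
p(W, F) = 5 - F - W (p(W, F) = 5 - (W + F) = 5 - (F + W) = 5 + (-F - W) = 5 - F - W)
Q(-2) + p(-5, -7)*18 = -2 + (5 - 1*(-7) - 1*(-5))*18 = -2 + (5 + 7 + 5)*18 = -2 + 17*18 = -2 + 306 = 304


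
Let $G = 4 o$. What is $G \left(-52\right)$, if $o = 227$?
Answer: $-47216$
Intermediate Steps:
$G = 908$ ($G = 4 \cdot 227 = 908$)
$G \left(-52\right) = 908 \left(-52\right) = -47216$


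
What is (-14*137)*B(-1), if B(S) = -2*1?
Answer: 3836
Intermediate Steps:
B(S) = -2
(-14*137)*B(-1) = -14*137*(-2) = -1*1918*(-2) = -1918*(-2) = 3836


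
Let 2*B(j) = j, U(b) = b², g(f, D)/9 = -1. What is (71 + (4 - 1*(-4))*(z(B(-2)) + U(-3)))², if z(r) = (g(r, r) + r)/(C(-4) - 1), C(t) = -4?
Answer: 25281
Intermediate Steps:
g(f, D) = -9 (g(f, D) = 9*(-1) = -9)
B(j) = j/2
z(r) = 9/5 - r/5 (z(r) = (-9 + r)/(-4 - 1) = (-9 + r)/(-5) = (-9 + r)*(-⅕) = 9/5 - r/5)
(71 + (4 - 1*(-4))*(z(B(-2)) + U(-3)))² = (71 + (4 - 1*(-4))*((9/5 - (-2)/10) + (-3)²))² = (71 + (4 + 4)*((9/5 - ⅕*(-1)) + 9))² = (71 + 8*((9/5 + ⅕) + 9))² = (71 + 8*(2 + 9))² = (71 + 8*11)² = (71 + 88)² = 159² = 25281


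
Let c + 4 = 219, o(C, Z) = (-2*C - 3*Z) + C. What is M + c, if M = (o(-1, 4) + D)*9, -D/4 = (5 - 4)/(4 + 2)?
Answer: 110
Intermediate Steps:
o(C, Z) = -C - 3*Z (o(C, Z) = (-3*Z - 2*C) + C = -C - 3*Z)
c = 215 (c = -4 + 219 = 215)
D = -⅔ (D = -4*(5 - 4)/(4 + 2) = -4/6 = -4*⅙ = -⅔ ≈ -0.66667)
M = -105 (M = ((-1*(-1) - 3*4) - ⅔)*9 = ((1 - 12) - ⅔)*9 = (-11 - ⅔)*9 = -35/3*9 = -105)
M + c = -105 + 215 = 110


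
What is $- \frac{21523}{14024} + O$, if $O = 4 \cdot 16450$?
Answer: $\frac{922757677}{14024} \approx 65799.0$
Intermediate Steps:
$O = 65800$
$- \frac{21523}{14024} + O = - \frac{21523}{14024} + 65800 = \frac{922757677}{14024}$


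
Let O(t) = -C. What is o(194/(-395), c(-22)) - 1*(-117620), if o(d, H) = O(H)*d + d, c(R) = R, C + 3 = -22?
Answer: 46454856/395 ≈ 1.1761e+5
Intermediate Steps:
C = -25 (C = -3 - 22 = -25)
O(t) = 25 (O(t) = -1*(-25) = 25)
o(d, H) = 26*d (o(d, H) = 25*d + d = 26*d)
o(194/(-395), c(-22)) - 1*(-117620) = 26*(194/(-395)) - 1*(-117620) = 26*(194*(-1/395)) + 117620 = 26*(-194/395) + 117620 = -5044/395 + 117620 = 46454856/395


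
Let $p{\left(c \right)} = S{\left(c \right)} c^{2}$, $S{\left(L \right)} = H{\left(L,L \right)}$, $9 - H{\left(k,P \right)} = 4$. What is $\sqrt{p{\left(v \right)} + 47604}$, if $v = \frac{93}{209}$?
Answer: $\frac{\sqrt{2079433569}}{209} \approx 218.19$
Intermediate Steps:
$H{\left(k,P \right)} = 5$ ($H{\left(k,P \right)} = 9 - 4 = 5$)
$S{\left(L \right)} = 5$
$v = \frac{93}{209}$ ($v = 93 \cdot \frac{1}{209} = \frac{93}{209} \approx 0.44498$)
$p{\left(c \right)} = 5 c^{2}$
$\sqrt{p{\left(v \right)} + 47604} = \sqrt{5 \left(\frac{93}{209}\right)^{2} + 47604} = \sqrt{5 \cdot \frac{8649}{43681} + 47604} = \sqrt{\frac{43245}{43681} + 47604} = \sqrt{\frac{2079433569}{43681}} = \frac{\sqrt{2079433569}}{209}$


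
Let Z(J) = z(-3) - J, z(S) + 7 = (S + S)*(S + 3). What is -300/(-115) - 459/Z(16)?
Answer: 519/23 ≈ 22.565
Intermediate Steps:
z(S) = -7 + 2*S*(3 + S) (z(S) = -7 + (S + S)*(S + 3) = -7 + (2*S)*(3 + S) = -7 + 2*S*(3 + S))
Z(J) = -7 - J (Z(J) = (-7 + 2*(-3)**2 + 6*(-3)) - J = (-7 + 2*9 - 18) - J = (-7 + 18 - 18) - J = -7 - J)
-300/(-115) - 459/Z(16) = -300/(-115) - 459/(-7 - 1*16) = -300*(-1/115) - 459/(-7 - 16) = 60/23 - 459/(-23) = 60/23 - 459*(-1/23) = 60/23 + 459/23 = 519/23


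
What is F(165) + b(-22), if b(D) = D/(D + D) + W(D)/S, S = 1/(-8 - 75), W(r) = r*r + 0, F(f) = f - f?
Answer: -80343/2 ≈ -40172.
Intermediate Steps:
F(f) = 0
W(r) = r² (W(r) = r² + 0 = r²)
S = -1/83 (S = 1/(-83) = -1/83 ≈ -0.012048)
b(D) = ½ - 83*D² (b(D) = D/(D + D) + D²/(-1/83) = D/((2*D)) + D²*(-83) = D*(1/(2*D)) - 83*D² = ½ - 83*D²)
F(165) + b(-22) = 0 + (½ - 83*(-22)²) = 0 + (½ - 83*484) = 0 + (½ - 40172) = 0 - 80343/2 = -80343/2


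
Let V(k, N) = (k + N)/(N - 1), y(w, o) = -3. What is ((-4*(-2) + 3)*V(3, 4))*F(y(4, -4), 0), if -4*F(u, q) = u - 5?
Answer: 154/3 ≈ 51.333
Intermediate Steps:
V(k, N) = (N + k)/(-1 + N)
F(u, q) = 5/4 - u/4 (F(u, q) = -(u - 5)/4 = -(-5 + u)/4 = 5/4 - u/4)
((-4*(-2) + 3)*V(3, 4))*F(y(4, -4), 0) = ((-4*(-2) + 3)*((4 + 3)/(-1 + 4)))*(5/4 - ¼*(-3)) = ((8 + 3)*(7/3))*(5/4 + ¾) = (11*((⅓)*7))*2 = (11*(7/3))*2 = (77/3)*2 = 154/3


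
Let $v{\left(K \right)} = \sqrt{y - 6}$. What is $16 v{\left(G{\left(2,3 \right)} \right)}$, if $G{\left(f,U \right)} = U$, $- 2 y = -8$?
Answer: $16 i \sqrt{2} \approx 22.627 i$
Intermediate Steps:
$y = 4$ ($y = \left(- \frac{1}{2}\right) \left(-8\right) = 4$)
$v{\left(K \right)} = i \sqrt{2}$ ($v{\left(K \right)} = \sqrt{4 - 6} = \sqrt{-2} = i \sqrt{2}$)
$16 v{\left(G{\left(2,3 \right)} \right)} = 16 i \sqrt{2}$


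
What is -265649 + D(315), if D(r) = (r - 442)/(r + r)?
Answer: -167358997/630 ≈ -2.6565e+5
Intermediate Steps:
D(r) = (-442 + r)/(2*r) (D(r) = (-442 + r)/((2*r)) = (-442 + r)*(1/(2*r)) = (-442 + r)/(2*r))
-265649 + D(315) = -265649 + (½)*(-442 + 315)/315 = -265649 + (½)*(1/315)*(-127) = -265649 - 127/630 = -167358997/630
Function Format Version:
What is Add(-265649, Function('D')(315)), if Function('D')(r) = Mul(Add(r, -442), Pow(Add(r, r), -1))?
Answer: Rational(-167358997, 630) ≈ -2.6565e+5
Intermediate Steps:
Function('D')(r) = Mul(Rational(1, 2), Pow(r, -1), Add(-442, r)) (Function('D')(r) = Mul(Add(-442, r), Pow(Mul(2, r), -1)) = Mul(Add(-442, r), Mul(Rational(1, 2), Pow(r, -1))) = Mul(Rational(1, 2), Pow(r, -1), Add(-442, r)))
Add(-265649, Function('D')(315)) = Add(-265649, Mul(Rational(1, 2), Pow(315, -1), Add(-442, 315))) = Add(-265649, Mul(Rational(1, 2), Rational(1, 315), -127)) = Add(-265649, Rational(-127, 630)) = Rational(-167358997, 630)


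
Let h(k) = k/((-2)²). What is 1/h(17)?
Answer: 4/17 ≈ 0.23529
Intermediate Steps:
h(k) = k/4
1/h(17) = 1/((¼)*17) = 1/(17/4) = 4/17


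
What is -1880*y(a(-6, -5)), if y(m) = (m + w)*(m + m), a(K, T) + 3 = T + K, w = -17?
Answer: -1631840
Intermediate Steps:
a(K, T) = -3 + K + T (a(K, T) = -3 + (T + K) = -3 + (K + T) = -3 + K + T)
y(m) = 2*m*(-17 + m) (y(m) = (m - 17)*(m + m) = (-17 + m)*(2*m) = 2*m*(-17 + m))
-1880*y(a(-6, -5)) = -3760*(-3 - 6 - 5)*(-17 + (-3 - 6 - 5)) = -3760*(-14)*(-17 - 14) = -3760*(-14)*(-31) = -1880*868 = -1631840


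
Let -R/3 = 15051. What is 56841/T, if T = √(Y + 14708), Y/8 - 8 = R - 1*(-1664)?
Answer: -56841*I*√83285/166570 ≈ -98.48*I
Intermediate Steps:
R = -45153 (R = -3*15051 = -45153)
Y = -347848 (Y = 64 + 8*(-45153 - 1*(-1664)) = 64 + 8*(-45153 + 1664) = 64 + 8*(-43489) = 64 - 347912 = -347848)
T = 2*I*√83285 (T = √(-347848 + 14708) = √(-333140) = 2*I*√83285 ≈ 577.18*I)
56841/T = 56841/((2*I*√83285)) = 56841*(-I*√83285/166570) = -56841*I*√83285/166570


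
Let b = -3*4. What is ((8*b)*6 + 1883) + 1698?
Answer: 3005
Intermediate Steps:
b = -12
((8*b)*6 + 1883) + 1698 = ((8*(-12))*6 + 1883) + 1698 = (-96*6 + 1883) + 1698 = (-576 + 1883) + 1698 = 1307 + 1698 = 3005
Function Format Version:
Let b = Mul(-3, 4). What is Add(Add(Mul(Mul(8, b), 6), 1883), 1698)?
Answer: 3005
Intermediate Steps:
b = -12
Add(Add(Mul(Mul(8, b), 6), 1883), 1698) = Add(Add(Mul(Mul(8, -12), 6), 1883), 1698) = Add(Add(Mul(-96, 6), 1883), 1698) = Add(Add(-576, 1883), 1698) = Add(1307, 1698) = 3005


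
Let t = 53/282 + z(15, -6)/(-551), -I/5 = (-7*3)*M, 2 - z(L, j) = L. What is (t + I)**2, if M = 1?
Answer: 267256417384441/24143565924 ≈ 11069.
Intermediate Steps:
z(L, j) = 2 - L
I = 105 (I = -5*(-7*3) = -(-105) = -5*(-21) = 105)
t = 32869/155382 (t = 53/282 + (2 - 1*15)/(-551) = 53*(1/282) + (2 - 15)*(-1/551) = 53/282 - 13*(-1/551) = 53/282 + 13/551 = 32869/155382 ≈ 0.21154)
(t + I)**2 = (32869/155382 + 105)**2 = (16347979/155382)**2 = 267256417384441/24143565924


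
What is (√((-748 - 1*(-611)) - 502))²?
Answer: -639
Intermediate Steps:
(√((-748 - 1*(-611)) - 502))² = (√((-748 + 611) - 502))² = (√(-137 - 502))² = (√(-639))² = (3*I*√71)² = -639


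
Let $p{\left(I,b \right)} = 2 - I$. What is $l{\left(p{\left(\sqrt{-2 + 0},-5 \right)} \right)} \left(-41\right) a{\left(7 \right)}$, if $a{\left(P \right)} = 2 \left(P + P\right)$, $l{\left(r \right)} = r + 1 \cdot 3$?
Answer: $-5740 + 1148 i \sqrt{2} \approx -5740.0 + 1623.5 i$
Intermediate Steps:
$l{\left(r \right)} = 3 + r$ ($l{\left(r \right)} = r + 3 = 3 + r$)
$a{\left(P \right)} = 4 P$ ($a{\left(P \right)} = 2 \cdot 2 P = 4 P$)
$l{\left(p{\left(\sqrt{-2 + 0},-5 \right)} \right)} \left(-41\right) a{\left(7 \right)} = \left(3 + \left(2 - \sqrt{-2 + 0}\right)\right) \left(-41\right) 4 \cdot 7 = \left(3 + \left(2 - \sqrt{-2}\right)\right) \left(-41\right) 28 = \left(3 + \left(2 - i \sqrt{2}\right)\right) \left(-41\right) 28 = \left(5 - i \sqrt{2}\right) \left(-41\right) 28 = \left(-205 + 41 i \sqrt{2}\right) 28 = -5740 + 1148 i \sqrt{2}$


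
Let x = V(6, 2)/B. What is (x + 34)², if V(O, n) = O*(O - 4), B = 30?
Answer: 29584/25 ≈ 1183.4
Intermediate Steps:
V(O, n) = O*(-4 + O)
x = ⅖ (x = (6*(-4 + 6))/30 = (6*2)*(1/30) = 12*(1/30) = ⅖ ≈ 0.40000)
(x + 34)² = (⅖ + 34)² = (172/5)² = 29584/25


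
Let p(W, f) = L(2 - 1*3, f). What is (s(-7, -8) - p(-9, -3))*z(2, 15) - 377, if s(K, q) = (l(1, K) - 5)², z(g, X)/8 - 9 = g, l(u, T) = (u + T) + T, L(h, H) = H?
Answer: 28399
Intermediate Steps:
l(u, T) = u + 2*T (l(u, T) = (T + u) + T = u + 2*T)
p(W, f) = f
z(g, X) = 72 + 8*g
s(K, q) = (-4 + 2*K)² (s(K, q) = ((1 + 2*K) - 5)² = (-4 + 2*K)²)
(s(-7, -8) - p(-9, -3))*z(2, 15) - 377 = (4*(-2 - 7)² - 1*(-3))*(72 + 8*2) - 377 = (4*(-9)² + 3)*(72 + 16) - 377 = (4*81 + 3)*88 - 377 = (324 + 3)*88 - 377 = 327*88 - 377 = 28776 - 377 = 28399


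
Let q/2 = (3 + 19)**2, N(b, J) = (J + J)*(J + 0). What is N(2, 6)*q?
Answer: 69696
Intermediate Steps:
N(b, J) = 2*J**2 (N(b, J) = (2*J)*J = 2*J**2)
q = 968 (q = 2*(3 + 19)**2 = 2*22**2 = 2*484 = 968)
N(2, 6)*q = (2*6**2)*968 = (2*36)*968 = 72*968 = 69696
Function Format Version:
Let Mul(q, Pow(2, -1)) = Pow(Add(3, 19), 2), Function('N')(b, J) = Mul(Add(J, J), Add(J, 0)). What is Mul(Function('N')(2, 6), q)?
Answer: 69696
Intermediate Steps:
Function('N')(b, J) = Mul(2, Pow(J, 2)) (Function('N')(b, J) = Mul(Mul(2, J), J) = Mul(2, Pow(J, 2)))
q = 968 (q = Mul(2, Pow(Add(3, 19), 2)) = Mul(2, Pow(22, 2)) = Mul(2, 484) = 968)
Mul(Function('N')(2, 6), q) = Mul(Mul(2, Pow(6, 2)), 968) = Mul(Mul(2, 36), 968) = Mul(72, 968) = 69696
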